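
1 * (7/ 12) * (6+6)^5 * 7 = 1016064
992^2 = 984064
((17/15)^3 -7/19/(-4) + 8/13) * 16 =28852676/833625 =34.61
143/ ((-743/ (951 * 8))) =-1087944/ 743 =-1464.26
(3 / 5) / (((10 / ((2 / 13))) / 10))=0.09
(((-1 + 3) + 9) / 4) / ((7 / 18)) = 99 / 14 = 7.07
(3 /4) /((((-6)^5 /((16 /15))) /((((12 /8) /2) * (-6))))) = 1 /2160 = 0.00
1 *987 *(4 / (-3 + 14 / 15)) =-59220 / 31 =-1910.32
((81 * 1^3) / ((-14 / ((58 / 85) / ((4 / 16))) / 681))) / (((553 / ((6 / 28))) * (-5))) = 9598014 / 11516225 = 0.83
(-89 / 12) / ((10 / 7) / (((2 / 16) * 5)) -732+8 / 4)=623 / 61128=0.01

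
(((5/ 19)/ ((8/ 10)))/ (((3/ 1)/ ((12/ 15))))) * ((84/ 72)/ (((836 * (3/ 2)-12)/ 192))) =560/ 35397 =0.02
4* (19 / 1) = 76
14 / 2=7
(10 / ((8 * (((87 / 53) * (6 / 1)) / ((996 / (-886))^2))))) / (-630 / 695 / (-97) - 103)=-24614362555 / 15805920757366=-0.00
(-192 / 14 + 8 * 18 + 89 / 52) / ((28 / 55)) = 2642585 / 10192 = 259.28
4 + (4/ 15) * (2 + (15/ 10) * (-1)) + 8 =182/ 15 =12.13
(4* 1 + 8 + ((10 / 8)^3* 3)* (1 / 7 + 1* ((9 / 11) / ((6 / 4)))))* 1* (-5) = -395055 / 4928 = -80.17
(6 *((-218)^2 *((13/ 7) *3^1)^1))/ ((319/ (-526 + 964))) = 4870829808/ 2233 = 2181294.14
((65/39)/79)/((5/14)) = 14/237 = 0.06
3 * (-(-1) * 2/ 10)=3/ 5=0.60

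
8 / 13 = 0.62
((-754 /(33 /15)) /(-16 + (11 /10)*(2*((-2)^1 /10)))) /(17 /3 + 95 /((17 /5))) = 0.62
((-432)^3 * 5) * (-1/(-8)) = -50388480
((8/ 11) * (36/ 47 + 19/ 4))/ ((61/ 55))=170/ 47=3.62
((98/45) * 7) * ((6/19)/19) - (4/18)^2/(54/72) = 82252/438615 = 0.19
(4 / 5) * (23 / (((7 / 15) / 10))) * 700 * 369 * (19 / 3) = 645012000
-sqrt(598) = -24.45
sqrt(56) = 2*sqrt(14) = 7.48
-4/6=-2/3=-0.67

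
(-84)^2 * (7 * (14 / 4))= 172872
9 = 9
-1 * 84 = -84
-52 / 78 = -2 / 3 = -0.67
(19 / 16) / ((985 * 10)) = 19 / 157600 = 0.00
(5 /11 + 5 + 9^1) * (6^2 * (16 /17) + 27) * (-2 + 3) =164565 /187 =880.03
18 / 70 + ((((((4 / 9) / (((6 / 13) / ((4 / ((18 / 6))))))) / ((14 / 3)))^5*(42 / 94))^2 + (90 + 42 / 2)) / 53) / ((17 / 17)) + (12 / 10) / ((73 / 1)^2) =967498049862117426699107503748 / 411402344490782595292316137065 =2.35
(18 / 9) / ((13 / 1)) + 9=119 / 13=9.15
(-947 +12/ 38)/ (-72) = 17987/ 1368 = 13.15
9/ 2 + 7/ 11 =113/ 22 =5.14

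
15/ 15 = 1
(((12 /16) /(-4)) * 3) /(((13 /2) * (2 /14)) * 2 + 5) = -21 /256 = -0.08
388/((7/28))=1552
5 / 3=1.67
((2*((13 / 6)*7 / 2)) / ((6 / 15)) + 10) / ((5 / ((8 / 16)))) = 115 / 24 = 4.79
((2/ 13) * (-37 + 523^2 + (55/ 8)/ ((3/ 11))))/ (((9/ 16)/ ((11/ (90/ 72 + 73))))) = 105030608/ 9477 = 11082.69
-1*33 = -33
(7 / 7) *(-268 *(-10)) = 2680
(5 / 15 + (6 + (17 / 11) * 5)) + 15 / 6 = 1093 / 66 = 16.56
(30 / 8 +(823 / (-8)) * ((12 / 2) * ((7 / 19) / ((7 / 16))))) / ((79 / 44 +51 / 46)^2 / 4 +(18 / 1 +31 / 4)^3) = -5020737942 / 166138375627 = -0.03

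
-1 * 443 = -443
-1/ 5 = -0.20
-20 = -20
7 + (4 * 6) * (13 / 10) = 191 / 5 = 38.20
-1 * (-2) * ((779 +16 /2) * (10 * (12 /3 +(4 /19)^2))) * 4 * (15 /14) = 689412000 /2527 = 272818.36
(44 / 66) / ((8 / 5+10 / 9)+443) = 30 / 20057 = 0.00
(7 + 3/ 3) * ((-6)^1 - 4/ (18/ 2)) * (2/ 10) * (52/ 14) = -12064/ 315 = -38.30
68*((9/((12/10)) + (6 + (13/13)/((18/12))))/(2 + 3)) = 578/3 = 192.67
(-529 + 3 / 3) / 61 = -528 / 61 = -8.66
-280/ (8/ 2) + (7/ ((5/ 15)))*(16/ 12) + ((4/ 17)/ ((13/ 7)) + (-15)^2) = 40471/ 221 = 183.13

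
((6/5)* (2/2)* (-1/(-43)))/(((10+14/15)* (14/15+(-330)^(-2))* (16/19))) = 4655475/1433544664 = 0.00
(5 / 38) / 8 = 5 / 304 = 0.02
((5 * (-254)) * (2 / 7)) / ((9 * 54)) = -1270 / 1701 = -0.75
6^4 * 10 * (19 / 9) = 27360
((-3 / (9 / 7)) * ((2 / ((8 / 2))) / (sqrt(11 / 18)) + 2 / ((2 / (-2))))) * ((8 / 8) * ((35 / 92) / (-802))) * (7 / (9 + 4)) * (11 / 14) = -2695 / 2877576 + 245 * sqrt(22) / 3836768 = -0.00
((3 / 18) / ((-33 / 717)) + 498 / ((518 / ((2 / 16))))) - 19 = -22.50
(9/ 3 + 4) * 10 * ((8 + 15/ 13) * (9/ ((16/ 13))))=37485/ 8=4685.62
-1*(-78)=78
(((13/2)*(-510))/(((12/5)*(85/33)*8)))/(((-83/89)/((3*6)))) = 1718145/1328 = 1293.78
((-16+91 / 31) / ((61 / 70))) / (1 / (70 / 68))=-496125 / 32147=-15.43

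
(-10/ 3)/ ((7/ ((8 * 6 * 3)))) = -480/ 7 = -68.57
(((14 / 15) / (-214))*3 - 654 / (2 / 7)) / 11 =-1224622 / 5885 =-208.09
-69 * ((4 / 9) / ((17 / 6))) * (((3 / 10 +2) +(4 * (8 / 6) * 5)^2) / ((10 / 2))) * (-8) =12354.60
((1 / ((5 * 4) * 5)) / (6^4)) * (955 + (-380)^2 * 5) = 48197 / 8640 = 5.58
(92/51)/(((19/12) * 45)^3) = 5888/1180605375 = 0.00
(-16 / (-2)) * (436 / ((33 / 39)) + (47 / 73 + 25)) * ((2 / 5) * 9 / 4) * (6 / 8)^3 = 26387127 / 16060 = 1643.03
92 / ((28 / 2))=46 / 7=6.57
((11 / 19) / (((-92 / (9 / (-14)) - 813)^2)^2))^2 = 5208653241 / 630187047697780671522821685430921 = 0.00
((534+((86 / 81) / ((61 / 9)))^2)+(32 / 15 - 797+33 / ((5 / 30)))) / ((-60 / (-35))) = -662923807 / 18084060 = -36.66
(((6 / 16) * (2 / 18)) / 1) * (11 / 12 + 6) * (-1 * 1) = -83 / 288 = -0.29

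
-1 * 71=-71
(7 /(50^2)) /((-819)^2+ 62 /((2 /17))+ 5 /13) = 0.00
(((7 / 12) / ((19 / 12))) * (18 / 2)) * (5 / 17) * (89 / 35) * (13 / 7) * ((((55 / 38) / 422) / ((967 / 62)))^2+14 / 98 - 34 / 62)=-55086292110373726059 / 29494792703440372532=-1.87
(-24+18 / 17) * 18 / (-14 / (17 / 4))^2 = -29835 / 784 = -38.05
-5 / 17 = -0.29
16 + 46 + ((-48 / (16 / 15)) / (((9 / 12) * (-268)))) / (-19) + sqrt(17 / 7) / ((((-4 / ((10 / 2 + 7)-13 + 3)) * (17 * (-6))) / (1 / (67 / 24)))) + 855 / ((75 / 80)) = 2 * sqrt(119) / 7973 + 1239887 / 1273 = 973.99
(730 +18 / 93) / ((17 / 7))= 158452 / 527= 300.67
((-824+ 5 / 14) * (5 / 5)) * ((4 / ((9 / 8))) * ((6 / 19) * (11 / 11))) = -368992 / 399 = -924.79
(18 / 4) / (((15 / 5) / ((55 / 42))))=55 / 28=1.96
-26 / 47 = -0.55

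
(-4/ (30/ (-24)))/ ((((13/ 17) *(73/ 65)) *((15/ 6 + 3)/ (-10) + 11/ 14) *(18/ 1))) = 19040/ 21681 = 0.88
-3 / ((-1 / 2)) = 6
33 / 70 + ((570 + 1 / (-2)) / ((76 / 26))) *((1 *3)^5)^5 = 439103085400788789 / 2660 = 165076347895033.38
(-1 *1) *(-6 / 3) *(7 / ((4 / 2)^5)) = 7 / 16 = 0.44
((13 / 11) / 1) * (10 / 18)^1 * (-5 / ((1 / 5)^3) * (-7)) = 284375 / 99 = 2872.47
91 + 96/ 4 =115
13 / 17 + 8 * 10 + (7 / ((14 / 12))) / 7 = 9713 / 119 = 81.62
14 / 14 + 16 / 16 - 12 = -10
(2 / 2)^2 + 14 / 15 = 29 / 15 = 1.93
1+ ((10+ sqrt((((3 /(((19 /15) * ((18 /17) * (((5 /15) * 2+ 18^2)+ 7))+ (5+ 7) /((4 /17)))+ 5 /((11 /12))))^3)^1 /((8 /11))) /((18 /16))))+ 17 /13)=2057 * sqrt(4780689) /8787000121+ 160 /13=12.31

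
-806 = -806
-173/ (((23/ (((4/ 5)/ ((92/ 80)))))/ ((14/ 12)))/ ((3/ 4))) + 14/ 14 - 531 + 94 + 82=-189688/ 529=-358.58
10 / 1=10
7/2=3.50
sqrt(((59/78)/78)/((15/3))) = sqrt(295)/390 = 0.04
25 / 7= 3.57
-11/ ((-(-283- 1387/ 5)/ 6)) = -55/ 467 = -0.12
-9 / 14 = -0.64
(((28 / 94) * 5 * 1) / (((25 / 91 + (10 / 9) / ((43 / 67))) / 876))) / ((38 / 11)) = 188.27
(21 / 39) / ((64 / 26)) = 7 / 32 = 0.22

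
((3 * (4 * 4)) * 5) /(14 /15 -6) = -47.37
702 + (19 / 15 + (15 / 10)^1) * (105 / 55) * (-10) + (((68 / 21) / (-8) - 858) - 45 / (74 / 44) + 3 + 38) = -3332983 / 17094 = -194.98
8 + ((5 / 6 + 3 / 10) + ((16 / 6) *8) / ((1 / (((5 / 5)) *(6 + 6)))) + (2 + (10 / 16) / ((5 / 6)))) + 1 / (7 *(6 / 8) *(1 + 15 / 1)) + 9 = 29074 / 105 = 276.90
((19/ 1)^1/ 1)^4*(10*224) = 291919040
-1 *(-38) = 38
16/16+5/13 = 1.38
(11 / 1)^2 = 121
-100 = -100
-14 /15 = -0.93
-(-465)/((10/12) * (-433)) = -558/433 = -1.29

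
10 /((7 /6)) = 60 /7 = 8.57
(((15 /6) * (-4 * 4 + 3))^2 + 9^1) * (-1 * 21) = -89481 /4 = -22370.25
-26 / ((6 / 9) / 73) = -2847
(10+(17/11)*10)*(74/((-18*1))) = -10360/99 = -104.65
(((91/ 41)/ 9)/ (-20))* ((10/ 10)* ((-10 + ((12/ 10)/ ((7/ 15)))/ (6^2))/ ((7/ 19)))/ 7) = 34333/ 723240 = 0.05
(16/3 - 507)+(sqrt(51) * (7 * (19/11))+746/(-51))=-8777/17+133 * sqrt(51)/11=-429.95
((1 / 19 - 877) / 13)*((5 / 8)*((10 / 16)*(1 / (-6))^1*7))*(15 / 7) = 1041375 / 15808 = 65.88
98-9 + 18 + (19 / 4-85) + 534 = 2243 / 4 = 560.75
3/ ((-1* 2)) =-3/ 2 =-1.50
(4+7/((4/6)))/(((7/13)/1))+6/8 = 775/28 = 27.68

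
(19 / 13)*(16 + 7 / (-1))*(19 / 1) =3249 / 13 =249.92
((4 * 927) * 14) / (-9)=-5768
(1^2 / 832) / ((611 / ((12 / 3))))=1 / 127088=0.00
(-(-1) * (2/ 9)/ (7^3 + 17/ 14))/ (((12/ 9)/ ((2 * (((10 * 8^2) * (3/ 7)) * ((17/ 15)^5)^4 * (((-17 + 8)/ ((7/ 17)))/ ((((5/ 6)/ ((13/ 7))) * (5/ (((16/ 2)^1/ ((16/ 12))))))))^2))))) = 813060612636975470864861570830336/ 73301733062016963958740234375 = 11091.97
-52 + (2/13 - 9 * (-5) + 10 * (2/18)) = -5.74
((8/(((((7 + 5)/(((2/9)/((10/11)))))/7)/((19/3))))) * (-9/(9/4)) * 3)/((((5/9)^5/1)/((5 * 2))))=-51193296/3125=-16381.85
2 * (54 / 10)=54 / 5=10.80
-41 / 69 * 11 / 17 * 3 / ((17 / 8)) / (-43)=3608 / 285821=0.01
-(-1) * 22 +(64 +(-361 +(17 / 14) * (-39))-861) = -16567 / 14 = -1183.36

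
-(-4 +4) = 0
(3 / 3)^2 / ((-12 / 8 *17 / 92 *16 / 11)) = -253 / 102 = -2.48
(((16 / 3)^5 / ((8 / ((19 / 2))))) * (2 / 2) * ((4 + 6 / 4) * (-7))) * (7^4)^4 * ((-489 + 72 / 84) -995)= 2362902957302805123497984 / 243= 9723880482727593100814.75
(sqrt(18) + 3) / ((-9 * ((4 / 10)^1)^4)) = -625 * sqrt(2) / 48 - 625 / 48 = -31.44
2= 2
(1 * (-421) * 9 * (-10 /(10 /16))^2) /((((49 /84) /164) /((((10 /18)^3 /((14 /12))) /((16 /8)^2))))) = -4418816000 /441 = -10019990.93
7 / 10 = 0.70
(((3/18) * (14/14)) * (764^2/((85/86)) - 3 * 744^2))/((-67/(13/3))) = 591199856/51255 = 11534.48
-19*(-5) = 95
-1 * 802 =-802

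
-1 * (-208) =208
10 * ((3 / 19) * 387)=11610 / 19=611.05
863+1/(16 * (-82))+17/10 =5672427/6560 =864.70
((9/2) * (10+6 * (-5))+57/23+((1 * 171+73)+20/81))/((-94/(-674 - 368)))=152121059/87561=1737.32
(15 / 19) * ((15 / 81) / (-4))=-25 / 684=-0.04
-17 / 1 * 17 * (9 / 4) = -2601 / 4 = -650.25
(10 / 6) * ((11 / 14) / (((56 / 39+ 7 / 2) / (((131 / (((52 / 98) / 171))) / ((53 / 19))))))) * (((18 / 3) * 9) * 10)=114917130 / 53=2168247.74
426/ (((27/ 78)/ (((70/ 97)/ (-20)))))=-12922/ 291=-44.41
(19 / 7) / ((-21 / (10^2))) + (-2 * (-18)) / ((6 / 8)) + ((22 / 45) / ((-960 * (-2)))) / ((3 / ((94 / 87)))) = 9689180533 / 276242400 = 35.07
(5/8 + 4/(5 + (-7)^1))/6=-11/48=-0.23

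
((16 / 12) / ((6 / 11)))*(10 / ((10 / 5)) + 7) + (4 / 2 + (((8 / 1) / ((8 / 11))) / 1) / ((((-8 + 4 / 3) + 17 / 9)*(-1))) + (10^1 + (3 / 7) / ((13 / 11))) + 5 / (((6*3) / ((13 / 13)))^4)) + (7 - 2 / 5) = 103921683889 / 2053855440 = 50.60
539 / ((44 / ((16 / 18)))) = 98 / 9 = 10.89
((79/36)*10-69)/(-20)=847/360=2.35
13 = 13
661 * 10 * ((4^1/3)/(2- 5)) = -26440/9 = -2937.78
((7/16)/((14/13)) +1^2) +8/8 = 2.41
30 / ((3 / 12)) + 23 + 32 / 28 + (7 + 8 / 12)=3188 / 21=151.81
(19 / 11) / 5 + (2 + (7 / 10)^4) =284411 / 110000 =2.59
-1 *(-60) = 60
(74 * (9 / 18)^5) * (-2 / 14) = -37 / 112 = -0.33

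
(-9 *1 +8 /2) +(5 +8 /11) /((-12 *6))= -447 /88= -5.08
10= 10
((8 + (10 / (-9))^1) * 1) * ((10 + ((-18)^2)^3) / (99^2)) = 2108758508 / 88209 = 23906.39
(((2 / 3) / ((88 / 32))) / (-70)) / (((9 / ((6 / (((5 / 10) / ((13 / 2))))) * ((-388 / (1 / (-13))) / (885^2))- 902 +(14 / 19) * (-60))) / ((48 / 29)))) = 300231335296 / 498448306125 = 0.60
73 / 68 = 1.07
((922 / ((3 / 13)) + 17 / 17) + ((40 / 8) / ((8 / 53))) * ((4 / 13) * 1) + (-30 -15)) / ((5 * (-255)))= -308999 / 99450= -3.11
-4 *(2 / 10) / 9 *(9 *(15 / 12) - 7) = -17 / 45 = -0.38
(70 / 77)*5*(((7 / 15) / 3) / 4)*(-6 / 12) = -35 / 396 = -0.09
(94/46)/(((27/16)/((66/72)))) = 2068/1863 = 1.11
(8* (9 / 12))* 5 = 30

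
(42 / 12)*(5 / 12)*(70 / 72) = 1225 / 864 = 1.42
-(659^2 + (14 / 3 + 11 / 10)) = -13028603 / 30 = -434286.77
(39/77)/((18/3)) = 13/154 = 0.08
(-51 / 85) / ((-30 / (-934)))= -467 / 25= -18.68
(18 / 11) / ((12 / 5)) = 15 / 22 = 0.68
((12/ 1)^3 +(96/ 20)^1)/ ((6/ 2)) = 2888/ 5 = 577.60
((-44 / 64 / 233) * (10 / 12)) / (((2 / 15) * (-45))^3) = 55 / 4831488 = 0.00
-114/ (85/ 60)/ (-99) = 152/ 187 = 0.81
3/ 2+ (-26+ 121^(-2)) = -717407/ 29282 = -24.50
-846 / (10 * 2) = -423 / 10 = -42.30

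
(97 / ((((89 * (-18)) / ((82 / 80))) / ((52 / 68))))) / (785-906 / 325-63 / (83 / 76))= -278926895 / 4258107144144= -0.00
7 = 7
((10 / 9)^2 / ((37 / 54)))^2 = 40000 / 12321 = 3.25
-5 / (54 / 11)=-55 / 54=-1.02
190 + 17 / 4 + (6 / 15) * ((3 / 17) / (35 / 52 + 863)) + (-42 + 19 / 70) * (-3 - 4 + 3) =38604201917 / 106888180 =361.16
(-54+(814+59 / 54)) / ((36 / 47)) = 1931653 / 1944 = 993.65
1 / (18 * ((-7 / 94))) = -47 / 63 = -0.75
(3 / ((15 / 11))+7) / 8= 23 / 20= 1.15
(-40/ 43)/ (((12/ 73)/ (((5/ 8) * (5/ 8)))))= -9125/ 4128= -2.21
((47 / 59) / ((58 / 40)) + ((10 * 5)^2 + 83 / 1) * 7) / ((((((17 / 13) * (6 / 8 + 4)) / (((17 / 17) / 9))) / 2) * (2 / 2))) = 3217503224 / 4973877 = 646.88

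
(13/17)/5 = 13/85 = 0.15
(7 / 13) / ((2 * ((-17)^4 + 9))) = 7 / 2171780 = 0.00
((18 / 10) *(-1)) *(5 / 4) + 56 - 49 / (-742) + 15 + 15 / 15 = 14801 / 212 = 69.82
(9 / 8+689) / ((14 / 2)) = 5521 / 56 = 98.59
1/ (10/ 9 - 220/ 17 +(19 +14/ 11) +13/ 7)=0.10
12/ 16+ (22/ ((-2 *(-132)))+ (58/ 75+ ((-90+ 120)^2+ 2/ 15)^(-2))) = 21967649357/ 13672800300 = 1.61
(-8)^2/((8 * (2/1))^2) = 1/4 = 0.25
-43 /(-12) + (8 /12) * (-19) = -109 /12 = -9.08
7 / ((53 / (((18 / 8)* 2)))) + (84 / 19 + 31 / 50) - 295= -7284754 / 25175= -289.36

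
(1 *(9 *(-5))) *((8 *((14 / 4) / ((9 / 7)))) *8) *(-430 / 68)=842800 / 17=49576.47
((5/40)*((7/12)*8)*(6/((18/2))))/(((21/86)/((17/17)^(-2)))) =43/27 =1.59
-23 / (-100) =23 / 100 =0.23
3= 3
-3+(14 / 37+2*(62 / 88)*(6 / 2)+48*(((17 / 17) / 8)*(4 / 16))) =1264 / 407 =3.11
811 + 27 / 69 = 811.39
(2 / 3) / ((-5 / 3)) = -2 / 5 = -0.40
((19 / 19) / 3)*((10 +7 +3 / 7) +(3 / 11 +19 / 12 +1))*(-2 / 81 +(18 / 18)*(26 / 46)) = 18874201 / 5164236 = 3.65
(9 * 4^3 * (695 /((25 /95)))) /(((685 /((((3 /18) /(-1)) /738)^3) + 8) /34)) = -6465168 /7434014795639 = -0.00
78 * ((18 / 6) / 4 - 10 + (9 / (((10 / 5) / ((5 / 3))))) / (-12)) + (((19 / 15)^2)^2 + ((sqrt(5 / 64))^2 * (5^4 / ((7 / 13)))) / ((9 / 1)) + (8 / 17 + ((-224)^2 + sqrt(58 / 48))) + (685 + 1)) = 50105.97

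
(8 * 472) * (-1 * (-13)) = 49088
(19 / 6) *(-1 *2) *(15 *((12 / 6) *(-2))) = 380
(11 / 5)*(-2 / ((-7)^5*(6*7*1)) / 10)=11 / 17647350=0.00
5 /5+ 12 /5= 17 /5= 3.40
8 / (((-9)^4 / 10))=80 / 6561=0.01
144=144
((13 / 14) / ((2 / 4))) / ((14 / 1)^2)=13 / 1372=0.01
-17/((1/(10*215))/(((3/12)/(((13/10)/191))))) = -17452625/13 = -1342509.62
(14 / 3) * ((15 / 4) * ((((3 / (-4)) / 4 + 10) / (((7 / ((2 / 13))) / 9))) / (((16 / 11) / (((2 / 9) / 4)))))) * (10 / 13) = 43175 / 43264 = 1.00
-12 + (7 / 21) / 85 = -3059 / 255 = -12.00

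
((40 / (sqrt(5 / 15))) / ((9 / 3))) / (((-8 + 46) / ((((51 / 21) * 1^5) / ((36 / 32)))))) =2720 * sqrt(3) / 3591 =1.31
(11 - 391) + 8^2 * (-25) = -1980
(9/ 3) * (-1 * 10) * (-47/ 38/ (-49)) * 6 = -4230/ 931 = -4.54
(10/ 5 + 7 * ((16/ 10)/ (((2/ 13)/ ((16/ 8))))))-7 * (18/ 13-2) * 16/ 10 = 10042/ 65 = 154.49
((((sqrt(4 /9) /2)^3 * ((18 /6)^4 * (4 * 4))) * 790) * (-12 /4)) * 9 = -1023840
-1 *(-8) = 8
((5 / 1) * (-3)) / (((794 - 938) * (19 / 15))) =25 / 304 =0.08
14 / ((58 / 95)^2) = 63175 / 1682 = 37.56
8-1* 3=5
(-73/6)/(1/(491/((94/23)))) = -824389/564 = -1461.68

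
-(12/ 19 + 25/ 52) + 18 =16685/ 988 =16.89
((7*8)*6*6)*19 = 38304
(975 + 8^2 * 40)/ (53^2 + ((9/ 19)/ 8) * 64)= 67165/ 53443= 1.26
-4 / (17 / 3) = -12 / 17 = -0.71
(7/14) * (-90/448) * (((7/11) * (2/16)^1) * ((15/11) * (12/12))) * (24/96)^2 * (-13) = 0.01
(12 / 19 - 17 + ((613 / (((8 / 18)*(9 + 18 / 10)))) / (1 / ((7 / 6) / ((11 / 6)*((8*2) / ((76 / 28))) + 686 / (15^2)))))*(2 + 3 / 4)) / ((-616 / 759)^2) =646782930747 / 32268787712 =20.04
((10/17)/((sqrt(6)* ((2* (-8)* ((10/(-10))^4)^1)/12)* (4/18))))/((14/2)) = -45* sqrt(6)/952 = -0.12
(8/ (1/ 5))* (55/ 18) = 1100/ 9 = 122.22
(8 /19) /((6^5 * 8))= 1 /147744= 0.00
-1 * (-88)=88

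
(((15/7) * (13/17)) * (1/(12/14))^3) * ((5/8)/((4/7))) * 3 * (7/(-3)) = -780325/39168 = -19.92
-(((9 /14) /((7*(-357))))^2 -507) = 68953137699 /136002244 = 507.00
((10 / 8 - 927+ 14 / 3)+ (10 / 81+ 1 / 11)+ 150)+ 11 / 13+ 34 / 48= -71287757 / 92664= -769.31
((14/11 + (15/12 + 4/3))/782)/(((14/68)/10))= 2545/10626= 0.24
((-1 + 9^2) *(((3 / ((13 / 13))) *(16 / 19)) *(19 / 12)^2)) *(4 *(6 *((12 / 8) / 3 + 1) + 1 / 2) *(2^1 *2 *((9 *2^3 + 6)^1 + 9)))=6700160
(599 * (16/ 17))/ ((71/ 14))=134176/ 1207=111.16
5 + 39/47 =274/47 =5.83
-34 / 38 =-0.89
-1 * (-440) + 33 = 473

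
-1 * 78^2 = -6084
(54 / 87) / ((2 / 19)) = 171 / 29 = 5.90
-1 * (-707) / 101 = 7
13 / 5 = 2.60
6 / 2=3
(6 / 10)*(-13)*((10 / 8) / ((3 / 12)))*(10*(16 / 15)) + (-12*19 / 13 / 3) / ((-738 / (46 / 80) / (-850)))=-4028249 / 9594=-419.87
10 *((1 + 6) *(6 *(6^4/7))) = 77760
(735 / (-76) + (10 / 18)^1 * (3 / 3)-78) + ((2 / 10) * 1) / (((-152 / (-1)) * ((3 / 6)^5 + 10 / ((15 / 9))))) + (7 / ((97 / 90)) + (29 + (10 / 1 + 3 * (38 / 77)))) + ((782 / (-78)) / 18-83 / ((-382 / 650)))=3691939128002639 / 36723481654860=100.53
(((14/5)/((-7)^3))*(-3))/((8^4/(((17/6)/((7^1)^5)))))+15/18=42165401651/50598481920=0.83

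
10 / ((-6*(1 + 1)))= -5 / 6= -0.83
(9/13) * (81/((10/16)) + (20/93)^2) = 5606552/62465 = 89.76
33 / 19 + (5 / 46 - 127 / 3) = -106159 / 2622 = -40.49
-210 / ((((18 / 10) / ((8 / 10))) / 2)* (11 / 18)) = -3360 / 11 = -305.45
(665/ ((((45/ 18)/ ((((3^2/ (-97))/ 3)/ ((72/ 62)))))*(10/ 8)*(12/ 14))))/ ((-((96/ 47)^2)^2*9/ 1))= 140832473341/ 3336657960960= 0.04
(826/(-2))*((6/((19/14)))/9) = -11564/57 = -202.88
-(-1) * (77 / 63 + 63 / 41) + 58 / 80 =51421 / 14760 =3.48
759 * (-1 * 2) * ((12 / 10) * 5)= -9108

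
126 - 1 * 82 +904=948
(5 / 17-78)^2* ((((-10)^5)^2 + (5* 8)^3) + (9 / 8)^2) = 1116833387829284321 / 18496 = 60382427975199.20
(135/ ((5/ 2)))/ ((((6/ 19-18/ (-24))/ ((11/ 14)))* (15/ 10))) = 1672/ 63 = 26.54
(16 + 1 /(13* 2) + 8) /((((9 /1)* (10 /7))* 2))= 875 /936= 0.93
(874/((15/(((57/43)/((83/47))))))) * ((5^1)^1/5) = 780482/17845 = 43.74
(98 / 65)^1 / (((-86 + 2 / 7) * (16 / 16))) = -343 / 19500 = -0.02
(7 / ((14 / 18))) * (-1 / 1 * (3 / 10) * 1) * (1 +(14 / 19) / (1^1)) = -891 / 190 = -4.69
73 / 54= 1.35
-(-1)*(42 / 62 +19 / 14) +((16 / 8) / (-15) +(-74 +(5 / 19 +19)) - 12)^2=157703717651 / 35251650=4473.65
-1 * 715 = -715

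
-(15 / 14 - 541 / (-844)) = -10117 / 5908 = -1.71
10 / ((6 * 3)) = 5 / 9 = 0.56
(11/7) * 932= 10252/7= 1464.57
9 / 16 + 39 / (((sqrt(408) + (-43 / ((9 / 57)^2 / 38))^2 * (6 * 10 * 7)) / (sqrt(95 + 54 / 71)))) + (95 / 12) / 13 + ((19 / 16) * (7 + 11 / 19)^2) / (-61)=-28431 * sqrt(49238358) / 84240597941545924829465661964 + 6411873241854990 * sqrt(482729) / 21060149485386481207366415491 + 38525 / 723216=0.05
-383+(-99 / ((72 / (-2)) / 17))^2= 28841 / 16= 1802.56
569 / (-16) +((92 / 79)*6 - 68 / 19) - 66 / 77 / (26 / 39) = -5621635 / 168112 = -33.44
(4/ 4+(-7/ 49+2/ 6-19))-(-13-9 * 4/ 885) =-29543/ 6195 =-4.77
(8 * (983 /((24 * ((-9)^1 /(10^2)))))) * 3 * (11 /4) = -270325 /9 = -30036.11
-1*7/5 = -1.40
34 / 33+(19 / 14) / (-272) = 128845 / 125664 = 1.03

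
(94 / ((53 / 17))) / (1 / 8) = 12784 / 53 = 241.21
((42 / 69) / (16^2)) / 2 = 7 / 5888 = 0.00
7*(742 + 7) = 5243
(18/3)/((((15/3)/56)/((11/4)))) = 924/5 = 184.80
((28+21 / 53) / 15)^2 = 90601 / 25281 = 3.58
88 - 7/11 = 961/11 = 87.36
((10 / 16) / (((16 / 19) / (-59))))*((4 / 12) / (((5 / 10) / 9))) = -16815 / 64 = -262.73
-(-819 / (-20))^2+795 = -352761 / 400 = -881.90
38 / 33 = 1.15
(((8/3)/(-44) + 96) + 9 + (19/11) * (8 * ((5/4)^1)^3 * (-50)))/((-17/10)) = 821365/1122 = 732.05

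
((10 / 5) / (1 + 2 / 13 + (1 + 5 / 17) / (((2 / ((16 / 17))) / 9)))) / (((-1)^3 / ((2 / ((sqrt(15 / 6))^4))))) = -0.10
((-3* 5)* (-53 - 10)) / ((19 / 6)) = 5670 / 19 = 298.42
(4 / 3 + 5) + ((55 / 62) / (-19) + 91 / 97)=2476643 / 342798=7.22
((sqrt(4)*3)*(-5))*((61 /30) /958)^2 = -3721 /27532920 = -0.00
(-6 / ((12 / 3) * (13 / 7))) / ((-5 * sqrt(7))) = 3 * sqrt(7) / 130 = 0.06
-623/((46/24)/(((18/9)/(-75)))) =4984/575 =8.67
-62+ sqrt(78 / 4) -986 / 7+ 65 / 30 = -196.27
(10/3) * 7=70/3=23.33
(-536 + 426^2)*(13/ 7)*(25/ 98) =29402750/ 343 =85722.30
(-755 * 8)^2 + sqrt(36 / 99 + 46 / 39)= 36481601.24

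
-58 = -58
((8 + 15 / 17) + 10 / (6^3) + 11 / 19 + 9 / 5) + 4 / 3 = 2204831 / 174420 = 12.64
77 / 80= 0.96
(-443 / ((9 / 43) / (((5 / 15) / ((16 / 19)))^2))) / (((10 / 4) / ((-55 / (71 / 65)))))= 4916832635 / 736128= 6679.32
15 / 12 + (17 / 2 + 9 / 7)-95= -2351 / 28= -83.96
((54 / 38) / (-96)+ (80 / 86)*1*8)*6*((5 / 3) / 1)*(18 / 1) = 8737785 / 6536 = 1336.87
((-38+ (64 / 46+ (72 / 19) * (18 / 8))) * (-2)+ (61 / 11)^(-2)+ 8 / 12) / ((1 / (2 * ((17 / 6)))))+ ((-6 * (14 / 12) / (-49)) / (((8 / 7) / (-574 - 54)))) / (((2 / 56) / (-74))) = 162974.23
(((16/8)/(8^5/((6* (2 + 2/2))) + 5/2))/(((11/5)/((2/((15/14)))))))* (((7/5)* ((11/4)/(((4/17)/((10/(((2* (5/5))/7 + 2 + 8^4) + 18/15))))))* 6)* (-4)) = -2099160/2354037433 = -0.00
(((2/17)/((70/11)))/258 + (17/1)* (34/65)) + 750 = 1514468399/1995630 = 758.89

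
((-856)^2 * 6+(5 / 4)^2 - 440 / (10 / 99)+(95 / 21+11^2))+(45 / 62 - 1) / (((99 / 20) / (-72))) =503239684561 / 114576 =4392191.07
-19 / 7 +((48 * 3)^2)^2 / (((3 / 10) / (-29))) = -290954280979 / 7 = -41564897282.71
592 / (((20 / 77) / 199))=2267804 / 5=453560.80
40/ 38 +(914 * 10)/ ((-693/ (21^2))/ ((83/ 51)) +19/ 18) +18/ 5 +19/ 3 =27244990471/ 268185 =101590.28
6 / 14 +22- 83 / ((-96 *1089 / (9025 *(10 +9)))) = 116040383 / 731808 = 158.57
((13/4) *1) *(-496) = -1612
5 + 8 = 13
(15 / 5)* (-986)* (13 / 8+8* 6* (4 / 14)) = -1270461 / 28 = -45373.61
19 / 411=0.05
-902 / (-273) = 902 / 273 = 3.30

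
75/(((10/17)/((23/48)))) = 1955/32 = 61.09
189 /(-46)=-189 /46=-4.11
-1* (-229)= 229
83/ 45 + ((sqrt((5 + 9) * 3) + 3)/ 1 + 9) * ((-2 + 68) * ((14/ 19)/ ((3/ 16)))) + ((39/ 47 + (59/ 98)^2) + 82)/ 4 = 4928 * sqrt(42)/ 19 + 4839744835789/ 1543746960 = 4815.96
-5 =-5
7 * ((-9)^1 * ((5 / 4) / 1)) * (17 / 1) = -5355 / 4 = -1338.75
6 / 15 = 2 / 5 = 0.40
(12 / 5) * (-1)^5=-12 / 5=-2.40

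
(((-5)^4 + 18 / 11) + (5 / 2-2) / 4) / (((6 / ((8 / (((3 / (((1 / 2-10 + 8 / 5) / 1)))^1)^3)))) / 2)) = -1812904403 / 59400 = -30520.28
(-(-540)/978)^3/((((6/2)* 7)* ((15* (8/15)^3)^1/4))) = 6834375/485043664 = 0.01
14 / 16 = 0.88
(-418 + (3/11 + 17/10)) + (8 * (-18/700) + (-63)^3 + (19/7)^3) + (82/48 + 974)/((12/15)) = -249223.60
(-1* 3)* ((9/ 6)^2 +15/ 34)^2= -100467/ 4624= -21.73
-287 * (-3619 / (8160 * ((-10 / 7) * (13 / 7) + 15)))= 4626727 / 448800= 10.31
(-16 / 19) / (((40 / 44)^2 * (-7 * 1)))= 484 / 3325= 0.15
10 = 10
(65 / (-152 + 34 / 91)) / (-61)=5915 / 841678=0.01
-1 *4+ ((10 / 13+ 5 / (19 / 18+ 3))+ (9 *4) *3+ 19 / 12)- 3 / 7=8542117 / 79716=107.16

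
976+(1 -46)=931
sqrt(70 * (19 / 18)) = sqrt(665) / 3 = 8.60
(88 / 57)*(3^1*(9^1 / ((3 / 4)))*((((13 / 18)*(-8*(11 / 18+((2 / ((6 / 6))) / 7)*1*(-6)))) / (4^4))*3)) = 19877 / 4788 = 4.15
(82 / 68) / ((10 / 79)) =9.53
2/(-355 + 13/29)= -29/5141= -0.01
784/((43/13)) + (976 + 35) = 53665/43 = 1248.02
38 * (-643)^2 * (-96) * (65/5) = -19607405376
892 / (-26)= -446 / 13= -34.31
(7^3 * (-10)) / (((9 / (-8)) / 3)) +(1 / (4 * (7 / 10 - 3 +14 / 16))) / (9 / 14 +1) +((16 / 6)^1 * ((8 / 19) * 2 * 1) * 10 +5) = 9174.02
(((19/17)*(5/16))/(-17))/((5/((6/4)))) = -57/9248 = -0.01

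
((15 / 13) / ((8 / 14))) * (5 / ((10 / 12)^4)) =6804 / 325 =20.94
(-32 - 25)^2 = 3249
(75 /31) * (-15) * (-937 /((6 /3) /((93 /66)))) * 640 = 168660000 /11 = 15332727.27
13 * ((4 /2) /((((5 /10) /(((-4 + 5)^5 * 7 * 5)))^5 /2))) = 87396400000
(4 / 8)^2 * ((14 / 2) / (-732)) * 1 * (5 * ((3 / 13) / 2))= -35 / 25376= -0.00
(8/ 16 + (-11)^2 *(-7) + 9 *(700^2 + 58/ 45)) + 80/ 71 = 3130508021/ 710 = 4409166.23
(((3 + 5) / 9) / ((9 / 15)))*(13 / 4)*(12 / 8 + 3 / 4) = 10.83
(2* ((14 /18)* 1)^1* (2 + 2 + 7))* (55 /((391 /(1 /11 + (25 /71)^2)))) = 1019480 /1971031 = 0.52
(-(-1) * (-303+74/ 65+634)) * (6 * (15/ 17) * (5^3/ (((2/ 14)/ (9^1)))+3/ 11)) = 33663814056/ 2431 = 13847722.77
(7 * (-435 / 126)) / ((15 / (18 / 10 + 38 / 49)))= -18299 / 4410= -4.15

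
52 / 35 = 1.49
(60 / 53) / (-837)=-0.00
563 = 563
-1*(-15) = 15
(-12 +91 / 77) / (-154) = 17 / 242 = 0.07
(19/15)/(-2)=-19/30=-0.63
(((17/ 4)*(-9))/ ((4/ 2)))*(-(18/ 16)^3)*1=111537/ 4096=27.23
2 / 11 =0.18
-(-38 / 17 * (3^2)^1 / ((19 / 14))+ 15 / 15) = 235 / 17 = 13.82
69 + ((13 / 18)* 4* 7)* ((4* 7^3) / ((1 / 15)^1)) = 1248727 / 3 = 416242.33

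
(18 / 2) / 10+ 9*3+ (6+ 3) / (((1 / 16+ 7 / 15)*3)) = 42633 / 1270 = 33.57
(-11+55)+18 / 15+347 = 1961 / 5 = 392.20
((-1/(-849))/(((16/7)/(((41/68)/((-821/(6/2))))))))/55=-287/13903405120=-0.00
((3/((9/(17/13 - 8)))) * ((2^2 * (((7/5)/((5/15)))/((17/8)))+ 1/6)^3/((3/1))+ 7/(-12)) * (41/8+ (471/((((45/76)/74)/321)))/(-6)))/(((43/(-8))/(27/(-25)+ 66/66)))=762221992173940426103/41710448812500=18274125.88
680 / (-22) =-340 / 11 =-30.91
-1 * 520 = -520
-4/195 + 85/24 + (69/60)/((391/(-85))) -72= -68.73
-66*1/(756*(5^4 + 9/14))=-11/78831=-0.00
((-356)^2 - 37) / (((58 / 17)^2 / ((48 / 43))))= 439392132 / 36163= 12150.32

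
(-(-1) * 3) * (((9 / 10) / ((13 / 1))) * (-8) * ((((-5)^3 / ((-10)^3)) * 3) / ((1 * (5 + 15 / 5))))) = -81 / 1040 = -0.08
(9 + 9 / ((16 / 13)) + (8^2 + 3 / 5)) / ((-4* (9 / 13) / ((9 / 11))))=-84149 / 3520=-23.91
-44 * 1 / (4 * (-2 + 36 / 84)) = 7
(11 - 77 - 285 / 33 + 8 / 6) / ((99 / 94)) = -69.60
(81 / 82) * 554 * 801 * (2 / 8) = 17972037 / 164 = 109585.59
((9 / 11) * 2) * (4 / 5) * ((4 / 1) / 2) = 144 / 55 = 2.62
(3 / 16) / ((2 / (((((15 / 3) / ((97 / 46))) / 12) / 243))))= 115 / 1508544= 0.00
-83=-83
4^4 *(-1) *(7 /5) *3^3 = -48384 /5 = -9676.80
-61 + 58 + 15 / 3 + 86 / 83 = 252 / 83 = 3.04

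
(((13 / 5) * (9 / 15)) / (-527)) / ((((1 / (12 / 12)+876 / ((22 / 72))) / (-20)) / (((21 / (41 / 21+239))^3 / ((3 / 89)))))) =99231401997 / 244758373986830000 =0.00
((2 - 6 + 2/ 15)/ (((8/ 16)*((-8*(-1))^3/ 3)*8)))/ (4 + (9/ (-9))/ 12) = -0.00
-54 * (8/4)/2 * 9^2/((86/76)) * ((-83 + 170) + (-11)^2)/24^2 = -60021/43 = -1395.84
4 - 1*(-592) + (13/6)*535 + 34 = 10735/6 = 1789.17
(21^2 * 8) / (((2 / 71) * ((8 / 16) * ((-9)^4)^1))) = 27832 / 729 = 38.18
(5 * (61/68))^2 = 93025/4624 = 20.12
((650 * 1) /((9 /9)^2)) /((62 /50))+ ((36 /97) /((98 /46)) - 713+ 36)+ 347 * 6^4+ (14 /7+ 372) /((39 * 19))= 449559.87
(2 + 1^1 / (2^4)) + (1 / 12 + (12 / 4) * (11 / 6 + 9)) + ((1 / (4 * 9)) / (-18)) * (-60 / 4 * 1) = 14977 / 432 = 34.67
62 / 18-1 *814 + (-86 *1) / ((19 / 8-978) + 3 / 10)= -810.47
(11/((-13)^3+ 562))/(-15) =11/24525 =0.00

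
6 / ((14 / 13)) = 39 / 7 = 5.57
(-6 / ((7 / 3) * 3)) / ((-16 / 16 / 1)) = 6 / 7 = 0.86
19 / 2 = 9.50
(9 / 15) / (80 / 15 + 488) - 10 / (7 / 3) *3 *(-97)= 64602063 / 51800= 1247.14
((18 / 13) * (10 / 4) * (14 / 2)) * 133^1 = 41895 / 13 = 3222.69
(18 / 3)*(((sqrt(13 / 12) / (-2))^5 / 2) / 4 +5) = 30-169*sqrt(39) / 36864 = 29.97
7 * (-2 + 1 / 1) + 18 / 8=-19 / 4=-4.75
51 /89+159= 14202 /89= 159.57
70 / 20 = 7 / 2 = 3.50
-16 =-16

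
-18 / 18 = -1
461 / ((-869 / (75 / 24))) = -11525 / 6952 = -1.66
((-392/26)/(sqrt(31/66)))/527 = -0.04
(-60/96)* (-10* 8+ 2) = 195/4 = 48.75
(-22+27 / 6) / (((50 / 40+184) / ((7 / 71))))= -490 / 52611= -0.01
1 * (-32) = -32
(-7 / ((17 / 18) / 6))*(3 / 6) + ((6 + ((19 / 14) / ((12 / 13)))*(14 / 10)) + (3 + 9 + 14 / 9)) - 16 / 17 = -9563 / 6120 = -1.56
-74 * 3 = -222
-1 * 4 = -4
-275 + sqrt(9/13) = -275 + 3 * sqrt(13)/13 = -274.17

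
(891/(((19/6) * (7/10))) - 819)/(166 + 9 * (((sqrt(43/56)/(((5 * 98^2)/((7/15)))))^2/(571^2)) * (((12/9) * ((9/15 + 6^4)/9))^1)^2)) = -21542205556806330375000/8574626611920273075457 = -2.51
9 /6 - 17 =-15.50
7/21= 1/3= 0.33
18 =18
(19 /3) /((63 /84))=8.44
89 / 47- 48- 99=-6820 / 47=-145.11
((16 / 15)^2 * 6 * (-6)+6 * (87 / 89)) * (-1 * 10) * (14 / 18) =1093204 / 4005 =272.96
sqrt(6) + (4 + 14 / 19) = sqrt(6) + 90 / 19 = 7.19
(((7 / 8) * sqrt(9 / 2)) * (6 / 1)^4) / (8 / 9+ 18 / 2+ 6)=15309 * sqrt(2) / 143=151.40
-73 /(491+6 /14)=-0.15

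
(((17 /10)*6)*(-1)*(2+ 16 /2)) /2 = -51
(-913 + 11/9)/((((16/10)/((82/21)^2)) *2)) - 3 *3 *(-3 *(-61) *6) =-112929031/7938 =-14226.38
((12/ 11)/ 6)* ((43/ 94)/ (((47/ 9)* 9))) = 43/ 24299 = 0.00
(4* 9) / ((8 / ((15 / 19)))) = 135 / 38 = 3.55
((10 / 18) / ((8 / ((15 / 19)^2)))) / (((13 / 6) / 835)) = 313125 / 18772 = 16.68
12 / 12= 1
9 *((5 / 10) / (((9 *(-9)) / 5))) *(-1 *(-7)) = -35 / 18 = -1.94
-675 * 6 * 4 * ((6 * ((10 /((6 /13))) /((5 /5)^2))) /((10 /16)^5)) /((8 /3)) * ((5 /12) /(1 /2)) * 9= -62108467.20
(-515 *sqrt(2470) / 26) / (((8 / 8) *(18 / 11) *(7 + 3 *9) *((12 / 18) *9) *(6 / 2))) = -5665 *sqrt(2470) / 286416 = -0.98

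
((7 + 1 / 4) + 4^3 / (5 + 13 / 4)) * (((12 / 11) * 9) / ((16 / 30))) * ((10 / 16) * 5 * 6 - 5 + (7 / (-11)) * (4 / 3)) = 151813935 / 42592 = 3564.38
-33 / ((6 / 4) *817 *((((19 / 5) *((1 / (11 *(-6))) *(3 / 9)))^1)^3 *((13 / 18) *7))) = 384238404000 / 509946073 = 753.49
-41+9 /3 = -38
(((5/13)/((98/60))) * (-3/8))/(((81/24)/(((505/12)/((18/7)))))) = -12625/29484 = -0.43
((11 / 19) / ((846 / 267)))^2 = 958441 / 28708164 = 0.03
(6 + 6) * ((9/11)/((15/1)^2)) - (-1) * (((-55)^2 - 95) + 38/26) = 10480131/3575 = 2931.51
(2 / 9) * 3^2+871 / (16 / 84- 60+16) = -16451 / 920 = -17.88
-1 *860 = -860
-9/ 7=-1.29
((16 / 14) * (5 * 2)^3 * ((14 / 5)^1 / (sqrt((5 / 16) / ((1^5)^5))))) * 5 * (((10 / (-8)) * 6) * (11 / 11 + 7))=-768000 * sqrt(5)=-1717300.21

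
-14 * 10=-140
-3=-3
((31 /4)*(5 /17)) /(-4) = -155 /272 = -0.57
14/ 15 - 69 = -1021/ 15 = -68.07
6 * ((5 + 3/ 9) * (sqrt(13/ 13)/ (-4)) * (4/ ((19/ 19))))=-32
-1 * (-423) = 423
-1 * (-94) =94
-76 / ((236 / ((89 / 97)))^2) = -150499 / 131010916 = -0.00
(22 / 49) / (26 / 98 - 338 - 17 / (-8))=-176 / 131559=-0.00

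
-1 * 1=-1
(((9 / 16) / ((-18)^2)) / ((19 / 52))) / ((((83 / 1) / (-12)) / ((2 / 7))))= -13 / 66234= -0.00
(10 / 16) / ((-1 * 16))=-5 / 128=-0.04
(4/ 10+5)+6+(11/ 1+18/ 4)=269/ 10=26.90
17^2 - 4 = 285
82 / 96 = 41 / 48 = 0.85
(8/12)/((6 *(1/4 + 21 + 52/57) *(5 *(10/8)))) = 304/378975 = 0.00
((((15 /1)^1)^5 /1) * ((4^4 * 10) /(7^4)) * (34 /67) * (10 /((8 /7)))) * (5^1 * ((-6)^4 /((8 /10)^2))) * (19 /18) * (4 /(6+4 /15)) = 26490037500000000 /1080107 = 24525382670.42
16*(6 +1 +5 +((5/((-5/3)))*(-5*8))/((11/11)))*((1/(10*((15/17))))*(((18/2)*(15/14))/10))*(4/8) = 20196/175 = 115.41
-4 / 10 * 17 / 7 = -34 / 35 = -0.97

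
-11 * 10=-110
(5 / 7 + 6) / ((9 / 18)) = 94 / 7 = 13.43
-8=-8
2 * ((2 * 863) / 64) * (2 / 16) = 863 / 128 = 6.74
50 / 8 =6.25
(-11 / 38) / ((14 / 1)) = -11 / 532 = -0.02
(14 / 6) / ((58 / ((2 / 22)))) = 7 / 1914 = 0.00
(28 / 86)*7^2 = 686 / 43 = 15.95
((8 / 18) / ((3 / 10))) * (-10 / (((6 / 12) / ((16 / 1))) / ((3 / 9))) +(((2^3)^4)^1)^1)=478720 / 81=5910.12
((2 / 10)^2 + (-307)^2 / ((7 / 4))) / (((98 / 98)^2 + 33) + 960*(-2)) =-9424907 / 330050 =-28.56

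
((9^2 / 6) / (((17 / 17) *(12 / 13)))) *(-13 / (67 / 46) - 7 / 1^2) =-124839 / 536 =-232.91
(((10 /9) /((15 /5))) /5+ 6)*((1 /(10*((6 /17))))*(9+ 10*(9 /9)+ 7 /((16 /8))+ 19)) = 57851 /810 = 71.42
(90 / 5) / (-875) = -18 / 875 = -0.02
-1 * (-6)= 6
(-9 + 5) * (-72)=288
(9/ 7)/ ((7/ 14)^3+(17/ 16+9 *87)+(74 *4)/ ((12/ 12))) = 48/ 40327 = 0.00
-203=-203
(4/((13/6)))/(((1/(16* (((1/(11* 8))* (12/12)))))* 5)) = 48/715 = 0.07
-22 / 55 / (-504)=1 / 1260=0.00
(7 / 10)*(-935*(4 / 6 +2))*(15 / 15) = -5236 / 3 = -1745.33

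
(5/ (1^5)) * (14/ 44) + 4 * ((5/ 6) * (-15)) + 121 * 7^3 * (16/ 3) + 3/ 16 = 221301.11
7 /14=0.50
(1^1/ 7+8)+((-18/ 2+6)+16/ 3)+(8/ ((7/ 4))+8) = 484/ 21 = 23.05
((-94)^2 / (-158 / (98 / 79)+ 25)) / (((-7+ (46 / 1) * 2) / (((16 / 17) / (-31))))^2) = -13854848 / 1258133199675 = -0.00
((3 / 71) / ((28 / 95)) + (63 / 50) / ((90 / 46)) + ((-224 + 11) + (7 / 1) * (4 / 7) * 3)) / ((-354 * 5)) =49752841 / 439845000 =0.11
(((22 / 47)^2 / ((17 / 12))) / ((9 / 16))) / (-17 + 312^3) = 30976 / 3421601525949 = 0.00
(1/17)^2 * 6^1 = 6/289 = 0.02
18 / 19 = 0.95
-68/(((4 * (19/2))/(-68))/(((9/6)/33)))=1156/209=5.53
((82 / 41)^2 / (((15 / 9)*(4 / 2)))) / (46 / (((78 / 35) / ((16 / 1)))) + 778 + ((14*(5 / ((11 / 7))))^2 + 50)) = 14157 / 37074280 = 0.00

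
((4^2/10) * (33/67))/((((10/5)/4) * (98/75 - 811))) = -0.00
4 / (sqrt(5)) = 4 * sqrt(5) / 5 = 1.79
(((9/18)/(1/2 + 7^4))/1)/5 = 0.00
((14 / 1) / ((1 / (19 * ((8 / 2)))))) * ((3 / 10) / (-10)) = -798 / 25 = -31.92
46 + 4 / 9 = 418 / 9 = 46.44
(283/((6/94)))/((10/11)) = 146311/30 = 4877.03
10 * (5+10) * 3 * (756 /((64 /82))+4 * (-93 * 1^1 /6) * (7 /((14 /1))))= 1687725 /4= 421931.25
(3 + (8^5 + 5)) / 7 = 32776 / 7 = 4682.29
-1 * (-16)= 16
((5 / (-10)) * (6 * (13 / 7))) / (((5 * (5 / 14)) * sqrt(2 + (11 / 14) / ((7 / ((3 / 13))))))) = -546 * sqrt(67106) / 64525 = -2.19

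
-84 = -84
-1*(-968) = 968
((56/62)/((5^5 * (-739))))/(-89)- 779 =-4963449621847/6371565625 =-779.00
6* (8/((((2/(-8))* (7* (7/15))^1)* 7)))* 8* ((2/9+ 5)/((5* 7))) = -10.02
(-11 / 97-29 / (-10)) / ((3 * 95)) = 901 / 92150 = 0.01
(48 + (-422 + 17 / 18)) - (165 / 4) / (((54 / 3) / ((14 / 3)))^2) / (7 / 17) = -369155 / 972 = -379.79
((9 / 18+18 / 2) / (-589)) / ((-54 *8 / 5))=5 / 26784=0.00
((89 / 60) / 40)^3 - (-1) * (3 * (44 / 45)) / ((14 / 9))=182481734783 / 96768000000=1.89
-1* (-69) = 69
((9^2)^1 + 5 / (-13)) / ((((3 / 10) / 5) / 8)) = 419200 / 39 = 10748.72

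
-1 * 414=-414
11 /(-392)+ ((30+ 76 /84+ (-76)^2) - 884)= 5789303 /1176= 4922.88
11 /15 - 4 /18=23 /45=0.51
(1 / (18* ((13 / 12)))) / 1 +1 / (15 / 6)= 88 / 195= 0.45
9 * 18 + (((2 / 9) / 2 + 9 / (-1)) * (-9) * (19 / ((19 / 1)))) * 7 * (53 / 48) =2341 / 3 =780.33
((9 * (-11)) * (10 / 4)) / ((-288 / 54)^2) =-4455 / 512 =-8.70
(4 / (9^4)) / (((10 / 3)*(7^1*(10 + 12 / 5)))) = 1 / 474579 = 0.00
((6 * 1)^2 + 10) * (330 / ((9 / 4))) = 20240 / 3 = 6746.67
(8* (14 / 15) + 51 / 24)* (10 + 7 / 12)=146177 / 1440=101.51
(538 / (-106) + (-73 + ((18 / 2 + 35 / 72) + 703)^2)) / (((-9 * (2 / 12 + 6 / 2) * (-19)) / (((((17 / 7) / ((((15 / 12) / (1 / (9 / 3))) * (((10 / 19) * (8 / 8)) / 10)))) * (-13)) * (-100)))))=154095212351405 / 10277442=14993537.53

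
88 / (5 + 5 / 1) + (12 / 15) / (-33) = 1448 / 165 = 8.78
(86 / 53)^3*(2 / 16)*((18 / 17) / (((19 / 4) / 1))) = 5724504 / 48087271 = 0.12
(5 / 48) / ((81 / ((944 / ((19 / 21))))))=1.34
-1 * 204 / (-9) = 22.67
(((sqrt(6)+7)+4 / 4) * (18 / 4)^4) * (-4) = -13122-6561 * sqrt(6) / 4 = -17139.78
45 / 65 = 9 / 13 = 0.69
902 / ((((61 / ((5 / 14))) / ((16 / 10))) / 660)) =2381280 / 427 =5576.77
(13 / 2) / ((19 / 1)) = 13 / 38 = 0.34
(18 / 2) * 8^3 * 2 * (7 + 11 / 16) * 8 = 566784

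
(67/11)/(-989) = -67/10879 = -0.01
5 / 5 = 1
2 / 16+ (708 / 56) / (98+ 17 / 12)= 0.25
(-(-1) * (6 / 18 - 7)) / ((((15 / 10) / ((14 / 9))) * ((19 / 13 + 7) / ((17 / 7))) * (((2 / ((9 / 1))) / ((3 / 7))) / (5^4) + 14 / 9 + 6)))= -552500 / 2103981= -0.26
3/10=0.30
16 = 16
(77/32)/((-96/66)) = -1.65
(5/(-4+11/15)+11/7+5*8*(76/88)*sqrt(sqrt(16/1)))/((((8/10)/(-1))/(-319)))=2701495/98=27566.28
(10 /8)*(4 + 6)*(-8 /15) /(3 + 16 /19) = -380 /219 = -1.74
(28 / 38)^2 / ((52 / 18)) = 0.19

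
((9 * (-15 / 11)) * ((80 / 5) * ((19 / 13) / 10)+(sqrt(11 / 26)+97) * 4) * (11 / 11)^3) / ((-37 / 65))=1350 * sqrt(286) / 407+3425220 / 407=8471.87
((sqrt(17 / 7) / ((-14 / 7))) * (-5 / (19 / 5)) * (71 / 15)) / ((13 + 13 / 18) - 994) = -213 * sqrt(119) / 469357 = -0.00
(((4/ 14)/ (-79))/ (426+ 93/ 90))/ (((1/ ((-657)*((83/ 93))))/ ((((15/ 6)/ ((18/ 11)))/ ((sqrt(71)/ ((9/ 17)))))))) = 14996025*sqrt(71)/ 265080100411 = 0.00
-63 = -63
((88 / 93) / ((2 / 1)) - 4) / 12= -82 / 279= -0.29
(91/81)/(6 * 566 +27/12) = 364/1101033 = 0.00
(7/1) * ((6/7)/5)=6/5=1.20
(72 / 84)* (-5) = -30 / 7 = -4.29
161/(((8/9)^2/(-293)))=-3821013/64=-59703.33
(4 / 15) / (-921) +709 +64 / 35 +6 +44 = 73575899 / 96705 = 760.83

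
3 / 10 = 0.30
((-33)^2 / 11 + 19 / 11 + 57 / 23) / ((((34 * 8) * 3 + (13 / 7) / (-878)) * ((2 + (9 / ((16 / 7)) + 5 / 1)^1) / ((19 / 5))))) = 6969339232 / 158603264875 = 0.04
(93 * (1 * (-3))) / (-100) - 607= -60421 / 100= -604.21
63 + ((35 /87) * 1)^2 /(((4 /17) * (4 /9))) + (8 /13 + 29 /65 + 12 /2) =62632249 /874640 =71.61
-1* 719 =-719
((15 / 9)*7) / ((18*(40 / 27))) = 7 / 16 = 0.44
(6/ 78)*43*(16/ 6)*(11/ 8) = 473/ 39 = 12.13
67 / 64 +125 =8067 / 64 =126.05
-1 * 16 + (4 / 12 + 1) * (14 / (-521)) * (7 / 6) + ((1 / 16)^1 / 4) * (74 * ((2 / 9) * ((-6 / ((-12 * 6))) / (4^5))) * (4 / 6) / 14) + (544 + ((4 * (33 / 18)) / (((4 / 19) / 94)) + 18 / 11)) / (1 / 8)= 6504520214854735 / 212957724672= 30543.72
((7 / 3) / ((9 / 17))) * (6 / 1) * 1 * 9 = 238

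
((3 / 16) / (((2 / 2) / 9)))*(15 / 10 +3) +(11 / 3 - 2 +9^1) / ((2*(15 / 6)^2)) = 20273 / 2400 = 8.45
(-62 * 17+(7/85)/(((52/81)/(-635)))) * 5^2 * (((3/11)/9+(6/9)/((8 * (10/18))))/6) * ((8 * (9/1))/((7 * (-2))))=5018725/1144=4387.00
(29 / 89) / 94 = 29 / 8366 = 0.00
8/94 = 4/47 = 0.09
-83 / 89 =-0.93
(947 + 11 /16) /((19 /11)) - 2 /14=548.52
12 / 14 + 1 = 13 / 7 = 1.86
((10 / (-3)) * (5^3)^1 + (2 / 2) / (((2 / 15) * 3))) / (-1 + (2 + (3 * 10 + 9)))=-497 / 48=-10.35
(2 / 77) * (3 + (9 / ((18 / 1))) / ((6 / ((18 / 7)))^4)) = 1317 / 16807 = 0.08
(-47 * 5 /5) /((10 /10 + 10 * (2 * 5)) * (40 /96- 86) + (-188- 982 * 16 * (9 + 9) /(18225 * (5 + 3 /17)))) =0.01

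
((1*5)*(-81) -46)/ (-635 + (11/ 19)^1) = 209/ 294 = 0.71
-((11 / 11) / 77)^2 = -1 / 5929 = -0.00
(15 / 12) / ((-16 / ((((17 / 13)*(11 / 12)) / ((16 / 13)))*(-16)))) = 935 / 768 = 1.22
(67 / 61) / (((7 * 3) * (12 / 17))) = 1139 / 15372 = 0.07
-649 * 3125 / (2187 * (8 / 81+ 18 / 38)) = -38534375 / 23787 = -1619.98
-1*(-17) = 17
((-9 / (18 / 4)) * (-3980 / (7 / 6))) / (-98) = -23880 / 343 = -69.62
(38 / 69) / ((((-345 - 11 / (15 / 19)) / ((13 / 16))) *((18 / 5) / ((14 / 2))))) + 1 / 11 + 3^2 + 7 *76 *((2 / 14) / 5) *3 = 53635701089 / 980749440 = 54.69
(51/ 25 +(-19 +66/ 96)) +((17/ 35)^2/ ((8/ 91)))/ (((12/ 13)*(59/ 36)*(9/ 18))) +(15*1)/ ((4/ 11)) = 188495/ 6608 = 28.53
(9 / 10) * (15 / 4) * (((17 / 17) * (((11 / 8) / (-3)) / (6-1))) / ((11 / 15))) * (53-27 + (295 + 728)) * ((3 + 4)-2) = -141615 / 64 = -2212.73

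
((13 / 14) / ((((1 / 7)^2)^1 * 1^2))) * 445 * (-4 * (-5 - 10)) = 1214850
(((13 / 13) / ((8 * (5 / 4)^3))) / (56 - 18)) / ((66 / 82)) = 164 / 78375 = 0.00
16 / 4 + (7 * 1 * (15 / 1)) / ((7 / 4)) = 64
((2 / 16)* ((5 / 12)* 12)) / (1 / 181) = 905 / 8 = 113.12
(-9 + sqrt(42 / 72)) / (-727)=9 / 727-sqrt(21) / 4362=0.01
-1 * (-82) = 82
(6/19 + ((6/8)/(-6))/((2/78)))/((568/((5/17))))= -3465/1467712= -0.00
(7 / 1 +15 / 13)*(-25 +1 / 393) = -1041344 / 5109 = -203.83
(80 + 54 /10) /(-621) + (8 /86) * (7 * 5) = 416339 /133515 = 3.12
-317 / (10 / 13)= -4121 / 10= -412.10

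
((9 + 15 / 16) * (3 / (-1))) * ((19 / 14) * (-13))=117819 / 224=525.98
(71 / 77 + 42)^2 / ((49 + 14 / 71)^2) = 0.76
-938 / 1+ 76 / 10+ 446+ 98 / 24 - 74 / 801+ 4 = -7632073 / 16020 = -476.41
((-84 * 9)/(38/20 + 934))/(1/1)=-0.81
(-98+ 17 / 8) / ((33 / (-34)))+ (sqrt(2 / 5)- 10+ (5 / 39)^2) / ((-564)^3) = 296503323364363 / 3001644195264- sqrt(10) / 897030720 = 98.78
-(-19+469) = -450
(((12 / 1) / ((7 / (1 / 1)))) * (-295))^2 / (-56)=-1566450 / 343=-4566.91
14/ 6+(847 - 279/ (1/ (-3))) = 1686.33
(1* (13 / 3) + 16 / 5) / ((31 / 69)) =2599 / 155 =16.77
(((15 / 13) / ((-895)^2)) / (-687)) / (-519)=1 / 247526817915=0.00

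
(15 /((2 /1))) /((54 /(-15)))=-25 /12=-2.08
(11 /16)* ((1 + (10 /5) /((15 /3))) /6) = 77 /480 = 0.16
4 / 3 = 1.33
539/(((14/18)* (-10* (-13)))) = 693/130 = 5.33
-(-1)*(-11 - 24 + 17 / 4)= -123 / 4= -30.75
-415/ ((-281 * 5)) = 83/ 281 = 0.30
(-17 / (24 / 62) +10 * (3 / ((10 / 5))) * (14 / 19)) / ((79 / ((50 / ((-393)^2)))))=-187325 / 1390967694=-0.00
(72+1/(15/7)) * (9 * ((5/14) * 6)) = 9783/7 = 1397.57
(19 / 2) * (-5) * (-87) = 8265 / 2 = 4132.50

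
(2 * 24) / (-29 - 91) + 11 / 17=0.25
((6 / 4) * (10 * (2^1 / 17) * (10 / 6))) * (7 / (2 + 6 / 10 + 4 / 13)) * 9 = 3250 / 51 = 63.73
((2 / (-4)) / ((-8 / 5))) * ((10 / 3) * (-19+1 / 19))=-375 / 19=-19.74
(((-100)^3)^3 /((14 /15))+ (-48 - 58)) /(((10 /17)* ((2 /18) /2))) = -1147500000000000113526 /35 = -32785714285714288957.89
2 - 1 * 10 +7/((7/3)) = -5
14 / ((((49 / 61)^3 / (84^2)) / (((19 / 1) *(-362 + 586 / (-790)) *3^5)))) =-6177866131846944 / 19355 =-319187090253.01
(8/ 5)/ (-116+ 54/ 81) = -12/ 865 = -0.01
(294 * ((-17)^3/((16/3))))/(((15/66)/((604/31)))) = -3598777413/155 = -23217918.79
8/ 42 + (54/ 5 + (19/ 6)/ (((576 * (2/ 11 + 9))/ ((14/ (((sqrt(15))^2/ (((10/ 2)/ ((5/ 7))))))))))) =201476999/ 18325440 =10.99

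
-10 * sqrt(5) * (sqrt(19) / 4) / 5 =-sqrt(95) / 2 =-4.87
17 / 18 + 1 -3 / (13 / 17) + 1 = -229 / 234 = -0.98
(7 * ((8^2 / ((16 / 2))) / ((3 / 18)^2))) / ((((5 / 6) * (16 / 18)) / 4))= 54432 / 5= 10886.40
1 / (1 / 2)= 2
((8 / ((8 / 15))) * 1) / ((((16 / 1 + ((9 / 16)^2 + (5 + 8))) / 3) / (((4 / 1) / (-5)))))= -9216 / 7505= -1.23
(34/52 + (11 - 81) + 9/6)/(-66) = 147/143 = 1.03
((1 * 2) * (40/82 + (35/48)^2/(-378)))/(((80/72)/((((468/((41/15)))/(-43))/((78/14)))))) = -17368015/27756672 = -0.63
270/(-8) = -135/4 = -33.75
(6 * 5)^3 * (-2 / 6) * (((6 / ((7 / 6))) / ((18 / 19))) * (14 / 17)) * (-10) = 6840000 / 17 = 402352.94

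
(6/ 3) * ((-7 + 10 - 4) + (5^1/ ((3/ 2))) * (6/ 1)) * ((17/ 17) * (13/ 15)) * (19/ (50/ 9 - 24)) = -14079/ 415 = -33.93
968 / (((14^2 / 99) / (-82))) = -1964556 / 49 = -40092.98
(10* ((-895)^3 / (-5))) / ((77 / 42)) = 8603008500 / 11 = 782091681.82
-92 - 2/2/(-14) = -1287/14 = -91.93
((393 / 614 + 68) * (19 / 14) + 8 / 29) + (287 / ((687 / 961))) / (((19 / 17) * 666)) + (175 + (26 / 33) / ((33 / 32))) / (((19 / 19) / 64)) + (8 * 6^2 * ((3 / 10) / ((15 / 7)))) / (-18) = 37171610391195195709 / 3277738899180900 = 11340.63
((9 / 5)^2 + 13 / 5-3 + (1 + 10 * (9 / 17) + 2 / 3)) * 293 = 3661328 / 1275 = 2871.63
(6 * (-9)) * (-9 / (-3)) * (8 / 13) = -1296 / 13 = -99.69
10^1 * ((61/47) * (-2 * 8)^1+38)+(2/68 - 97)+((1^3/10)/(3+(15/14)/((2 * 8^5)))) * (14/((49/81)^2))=27531970693377/359213948590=76.65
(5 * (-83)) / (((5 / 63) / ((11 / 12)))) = -19173 / 4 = -4793.25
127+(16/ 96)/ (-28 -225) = 192785/ 1518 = 127.00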